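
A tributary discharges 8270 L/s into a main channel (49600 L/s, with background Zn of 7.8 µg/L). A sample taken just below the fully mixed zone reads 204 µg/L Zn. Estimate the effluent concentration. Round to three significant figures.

1380 µg/L

Mass balance: 49600·7.800 + 8270·Cₑ = 57870·204.0
→ Cₑ = (57870·204.0 − 49600·7.800) / 8270 = 1381 µg/L.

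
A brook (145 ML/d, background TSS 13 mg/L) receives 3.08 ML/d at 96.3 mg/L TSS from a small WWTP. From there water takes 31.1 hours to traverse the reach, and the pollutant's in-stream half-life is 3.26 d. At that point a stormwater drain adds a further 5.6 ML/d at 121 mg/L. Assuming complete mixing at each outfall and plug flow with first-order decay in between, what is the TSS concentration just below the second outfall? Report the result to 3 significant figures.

Conservation of mass: C = (145.0·13.00 + 3.080·96.30) / 148.1 = 2182/148.1 = 14.73 mg/L; combined flow 148.1 ML/d.
Half-life 3.26 d → k = ln 2 / 3.26 = 0.2126 d⁻¹.
Decay over the reach: 14.73·exp(−kt) = 14.73·0.7592 = 11.18 mg/L.
Second outfall: C = (148.1·11.18 + 5.600·121.0)/153.7 = 15.19 mg/L.

15.2 mg/L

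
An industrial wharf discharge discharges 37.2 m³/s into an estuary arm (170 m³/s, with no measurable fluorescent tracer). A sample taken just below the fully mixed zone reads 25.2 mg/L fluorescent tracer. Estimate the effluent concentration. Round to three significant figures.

Mass balance: 170.0·0 + 37.20·Cₑ = 207.2·25.20
→ Cₑ = (207.2·25.20 − 170.0·0) / 37.20 = 140.4 mg/L.

140 mg/L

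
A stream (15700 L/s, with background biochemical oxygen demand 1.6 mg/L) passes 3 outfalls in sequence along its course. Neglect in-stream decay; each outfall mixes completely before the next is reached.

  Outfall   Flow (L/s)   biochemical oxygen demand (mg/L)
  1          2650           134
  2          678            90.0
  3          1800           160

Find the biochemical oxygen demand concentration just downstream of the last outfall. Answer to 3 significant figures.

Below outfall 1: Q → 18350 L/s, C = (15700·1.600 + 2650·134.0)/18350 = 20.72 mg/L.
Below outfall 2: Q → 19030 L/s, C = (18350·20.72 + 678.0·90.00)/19030 = 23.19 mg/L.
Below outfall 3: Q → 20830 L/s, C = (19030·23.19 + 1800·160.0)/20830 = 35.01 mg/L.

35.0 mg/L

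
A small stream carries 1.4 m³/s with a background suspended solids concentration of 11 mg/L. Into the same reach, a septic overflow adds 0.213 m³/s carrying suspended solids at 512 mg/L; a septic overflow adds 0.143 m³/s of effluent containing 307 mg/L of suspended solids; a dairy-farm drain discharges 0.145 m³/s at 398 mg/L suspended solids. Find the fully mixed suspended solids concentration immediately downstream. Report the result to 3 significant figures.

119 mg/L

Mass balance: C = (1.400·11.00 + 0.2130·512.0 + 0.1430·307.0 + 0.1450·398.0) / 1.901 = 226.1/1.901 = 118.9 mg/L.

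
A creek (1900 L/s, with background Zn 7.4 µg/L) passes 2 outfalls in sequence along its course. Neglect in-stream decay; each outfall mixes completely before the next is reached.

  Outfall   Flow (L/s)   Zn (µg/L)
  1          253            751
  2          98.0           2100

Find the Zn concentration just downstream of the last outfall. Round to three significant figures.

182 µg/L

Outfall 1: combined Q = 2153 L/s; C = (1900·7.400 + 253.0·751.0)/2153 = 94.78 µg/L.
Outfall 2: combined Q = 2251 L/s; C = (2153·94.78 + 98.00·2100)/2251 = 182.1 µg/L.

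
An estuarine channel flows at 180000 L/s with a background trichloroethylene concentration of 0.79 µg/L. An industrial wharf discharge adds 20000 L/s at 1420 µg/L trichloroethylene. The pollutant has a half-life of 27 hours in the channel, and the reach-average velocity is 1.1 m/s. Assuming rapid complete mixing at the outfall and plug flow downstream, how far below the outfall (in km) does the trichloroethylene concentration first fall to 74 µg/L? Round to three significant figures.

101 km

Flow-weighted average: C = (180000·0.7900 + 20000·1420) / 200000 = 28540000/200000 = 142.7 µg/L.
Half-life 27 h → k = ln 2 / 27 = 0.02567 h⁻¹ = 0.6161 d⁻¹.
Set 142.7·exp(−k·t) = 74 → t = ln(142.7/74)/k = 92100 s = 25.58 h.
Distance = v·t = 1.1·92100 = 101300 m = 101.3 km.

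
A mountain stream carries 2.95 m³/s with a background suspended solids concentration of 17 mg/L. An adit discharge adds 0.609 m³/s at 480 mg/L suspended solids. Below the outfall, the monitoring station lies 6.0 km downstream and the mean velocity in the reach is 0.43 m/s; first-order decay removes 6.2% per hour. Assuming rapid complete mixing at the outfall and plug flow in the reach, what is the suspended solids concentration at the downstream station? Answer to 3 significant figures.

Mass balance: C = (2.950·17.00 + 0.6090·480.0) / 3.559 = 342.5/3.559 = 96.23 mg/L.
Travel time t = 6.0·1000 / 0.43 = 13950 s = 3.876 h.
6.2%/h lost → k = −ln(1 − 0.062) = 0.06401 h⁻¹.
Applying C = C₀e^(−kt): 96.23 × 0.7803 = 75.09 mg/L.

75.1 mg/L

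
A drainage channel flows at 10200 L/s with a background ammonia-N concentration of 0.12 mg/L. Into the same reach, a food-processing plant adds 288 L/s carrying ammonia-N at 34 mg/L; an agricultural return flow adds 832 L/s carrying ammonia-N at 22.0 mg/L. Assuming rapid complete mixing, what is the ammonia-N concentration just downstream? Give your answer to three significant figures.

2.59 mg/L

Mixed concentration C = ΣQC/ΣQ = (10200·0.1200 + 288.0·34.00 + 832.0·22.00) / 11320 = 29320/11320 = 2.590 mg/L.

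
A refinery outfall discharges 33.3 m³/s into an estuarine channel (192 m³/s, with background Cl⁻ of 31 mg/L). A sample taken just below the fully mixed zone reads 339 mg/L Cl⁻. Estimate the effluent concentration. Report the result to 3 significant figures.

2110 mg/L

Mass balance: 192.0·31.00 + 33.30·Cₑ = 225.3·339.0
→ Cₑ = (225.3·339.0 − 192.0·31.00) / 33.30 = 2115 mg/L.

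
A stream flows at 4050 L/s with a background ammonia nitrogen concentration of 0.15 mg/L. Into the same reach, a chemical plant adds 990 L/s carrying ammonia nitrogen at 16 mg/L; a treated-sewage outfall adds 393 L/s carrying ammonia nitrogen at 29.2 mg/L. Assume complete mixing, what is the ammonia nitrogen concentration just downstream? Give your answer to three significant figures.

After mixing, C = (4050·0.1500 + 990.0·16.00 + 393.0·29.20) / 5433 = 27920/5433 = 5.140 mg/L.

5.14 mg/L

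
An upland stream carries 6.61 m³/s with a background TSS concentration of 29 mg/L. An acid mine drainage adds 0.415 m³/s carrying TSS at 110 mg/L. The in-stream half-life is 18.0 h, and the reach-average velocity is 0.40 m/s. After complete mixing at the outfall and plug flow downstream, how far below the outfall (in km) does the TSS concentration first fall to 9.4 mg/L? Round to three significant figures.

Mass balance: C = (6.610·29.00 + 0.4150·110.0) / 7.025 = 237.3/7.025 = 33.79 mg/L.
Half-life 18.0 h → k = ln 2 / 18.0 = 0.03851 h⁻¹ = 0.9242 d⁻¹.
Set 33.79·exp(−k·t) = 9.4 → t = ln(33.79/9.4)/k = 119600 s = 33.22 h.
Distance = v·t = 0.40·119600 = 47840 m = 47.84 km.

47.8 km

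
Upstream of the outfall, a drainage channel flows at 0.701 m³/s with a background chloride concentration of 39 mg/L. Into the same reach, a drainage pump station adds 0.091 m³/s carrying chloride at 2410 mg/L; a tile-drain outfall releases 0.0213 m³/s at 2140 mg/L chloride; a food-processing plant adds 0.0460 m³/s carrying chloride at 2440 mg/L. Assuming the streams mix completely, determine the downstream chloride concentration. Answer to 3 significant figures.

Mixed concentration C = ΣQC/ΣQ = (0.7010·39.00 + 0.09100·2410 + 0.02130·2140 + 0.04600·2440) / 0.8593 = 404.5/0.8593 = 470.7 mg/L.

471 mg/L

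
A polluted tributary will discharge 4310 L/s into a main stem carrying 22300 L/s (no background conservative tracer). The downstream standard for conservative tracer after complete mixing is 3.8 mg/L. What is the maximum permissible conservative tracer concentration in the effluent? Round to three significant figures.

At the limit, (Qr·Cr + Qe·Cₑ)/(Qr + Qe) = 3.8:
Cₑ = (26610·3.8 − 22300·0) / 4310 = 23.46 mg/L.

23.5 mg/L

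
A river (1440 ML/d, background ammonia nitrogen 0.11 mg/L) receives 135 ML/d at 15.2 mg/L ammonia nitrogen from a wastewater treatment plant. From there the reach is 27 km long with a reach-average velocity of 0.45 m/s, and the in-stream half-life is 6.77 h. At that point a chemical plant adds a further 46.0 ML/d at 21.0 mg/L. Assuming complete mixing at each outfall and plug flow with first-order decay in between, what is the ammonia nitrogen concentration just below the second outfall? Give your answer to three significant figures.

Flow-weighted average: C = (1440·0.1100 + 135.0·15.20) / 1575 = 2210/1575 = 1.403 mg/L; combined flow 1575 ML/d.
Travel time t = 27·1000 / 0.45 = 60000 s = 16.67 h.
Half-life 6.77 h → k = ln 2 / 6.77 = 0.1024 h⁻¹ = 2.457 d⁻¹.
First-order decay: C = 1.403·exp(−k·t) = 1.403·0.1815 = 0.2547 mg/L.
Second outfall: C = (1575·0.2547 + 46.00·21.00)/1621 = 0.8434 mg/L.

0.843 mg/L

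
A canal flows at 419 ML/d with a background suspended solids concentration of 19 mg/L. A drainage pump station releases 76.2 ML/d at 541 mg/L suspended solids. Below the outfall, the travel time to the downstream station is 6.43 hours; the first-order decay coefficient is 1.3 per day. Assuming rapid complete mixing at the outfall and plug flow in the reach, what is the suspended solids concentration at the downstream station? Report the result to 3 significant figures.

Conservation of mass: C = (419.0·19.00 + 76.20·541.0) / 495.2 = 49190/495.2 = 99.32 mg/L.
Applying C = C₀e^(−kt): 99.32 × 0.7059 = 70.11 mg/L.

70.1 mg/L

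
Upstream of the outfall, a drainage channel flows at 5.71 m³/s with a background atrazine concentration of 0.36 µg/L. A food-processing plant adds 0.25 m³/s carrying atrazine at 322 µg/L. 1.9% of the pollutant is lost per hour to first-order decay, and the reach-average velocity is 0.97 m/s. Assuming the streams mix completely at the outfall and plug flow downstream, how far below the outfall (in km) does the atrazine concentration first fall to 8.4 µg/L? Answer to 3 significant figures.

91.0 km

Flow-weighted average: C = (5.710·0.3600 + 0.2500·322.0) / 5.960 = 82.56/5.960 = 13.85 µg/L.
1.9%/h lost → k = −ln(1 − 0.019) = 0.01918 h⁻¹.
Set 13.85·exp(−k·t) = 8.4 → t = ln(13.85/8.4)/k = 93870 s = 26.07 h.
Distance = v·t = 0.97·93870 = 91050 m = 91.05 km.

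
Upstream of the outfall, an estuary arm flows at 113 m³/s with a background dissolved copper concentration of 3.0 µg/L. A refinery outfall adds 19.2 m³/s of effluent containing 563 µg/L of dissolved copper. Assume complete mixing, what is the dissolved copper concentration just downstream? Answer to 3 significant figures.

Conservation of mass: C = (113.0·3.000 + 19.20·563.0) / 132.2 = 11150/132.2 = 84.33 µg/L.

84.3 µg/L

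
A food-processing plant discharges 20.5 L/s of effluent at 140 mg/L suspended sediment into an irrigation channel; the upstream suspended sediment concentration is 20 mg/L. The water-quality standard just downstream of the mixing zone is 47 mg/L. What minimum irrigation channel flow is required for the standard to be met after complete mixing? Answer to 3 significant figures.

Set C_mix = 47: (Q·20.00 + 20.50·140.0) / (Q + 20.50) = 47
→ Q = 20.50·(140.0 − 47)/(47 − 20.00) = 70.61 L/s.

70.6 L/s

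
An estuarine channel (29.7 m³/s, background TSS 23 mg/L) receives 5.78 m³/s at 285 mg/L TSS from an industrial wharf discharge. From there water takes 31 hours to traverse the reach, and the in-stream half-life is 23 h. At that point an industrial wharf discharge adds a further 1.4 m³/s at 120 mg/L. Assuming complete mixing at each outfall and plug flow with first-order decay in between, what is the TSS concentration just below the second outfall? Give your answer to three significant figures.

29.4 mg/L

Mass balance: C = (29.70·23.00 + 5.780·285.0) / 35.48 = 2330/35.48 = 65.68 mg/L; combined flow 35.48 m³/s.
Half-life 23 h → k = ln 2 / 23 = 0.03014 h⁻¹ = 0.7233 d⁻¹.
After decay, C = 65.68 × e^(−kt) = 65.68 × 0.3929 = 25.81 mg/L.
Second outfall: C = (35.48·25.81 + 1.400·120.0)/36.88 = 29.38 mg/L.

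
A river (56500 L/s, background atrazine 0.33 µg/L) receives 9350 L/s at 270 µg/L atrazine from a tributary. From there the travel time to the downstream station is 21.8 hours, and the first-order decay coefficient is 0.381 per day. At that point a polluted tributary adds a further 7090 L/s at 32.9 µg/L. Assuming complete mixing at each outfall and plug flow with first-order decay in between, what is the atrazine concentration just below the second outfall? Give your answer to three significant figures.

27.9 µg/L

Mixed concentration C = ΣQC/ΣQ = (56500·0.3300 + 9350·270.0) / 65850 = 2543000/65850 = 38.62 µg/L; combined flow 65850 L/s.
Applying C = C₀e^(−kt): 38.62 × 0.7075 = 27.32 µg/L.
At the second outfall, C = (65850·27.32 + 7090·32.90) / (65850 + 7090) = 27.86 µg/L.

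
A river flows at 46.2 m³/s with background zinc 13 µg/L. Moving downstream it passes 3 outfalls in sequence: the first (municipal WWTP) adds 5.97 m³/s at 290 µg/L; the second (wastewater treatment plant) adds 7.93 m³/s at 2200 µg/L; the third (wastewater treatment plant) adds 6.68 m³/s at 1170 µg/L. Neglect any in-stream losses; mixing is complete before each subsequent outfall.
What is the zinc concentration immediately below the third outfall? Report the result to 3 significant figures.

413 µg/L

After outfall 1: Q = 46.20 + 5.970 = 52.17 m³/s; C = (46.20·13.00 + 5.970·290.0)/52.17 = 44.70 µg/L.
After outfall 2: Q = 52.17 + 7.930 = 60.10 m³/s; C = (52.17·44.70 + 7.930·2200)/60.10 = 329.1 µg/L.
After outfall 3: Q = 60.10 + 6.680 = 66.78 m³/s; C = (60.10·329.1 + 6.680·1170)/66.78 = 413.2 µg/L.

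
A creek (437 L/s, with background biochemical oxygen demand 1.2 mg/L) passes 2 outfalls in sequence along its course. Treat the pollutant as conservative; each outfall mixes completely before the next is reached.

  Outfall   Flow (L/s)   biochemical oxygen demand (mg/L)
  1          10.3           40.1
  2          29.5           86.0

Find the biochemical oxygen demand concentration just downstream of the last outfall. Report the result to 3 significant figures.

Below outfall 1: Q → 447.3 L/s, C = (437.0·1.200 + 10.30·40.10)/447.3 = 2.096 mg/L.
Below outfall 2: Q → 476.8 L/s, C = (447.3·2.096 + 29.50·86.00)/476.8 = 7.287 mg/L.

7.29 mg/L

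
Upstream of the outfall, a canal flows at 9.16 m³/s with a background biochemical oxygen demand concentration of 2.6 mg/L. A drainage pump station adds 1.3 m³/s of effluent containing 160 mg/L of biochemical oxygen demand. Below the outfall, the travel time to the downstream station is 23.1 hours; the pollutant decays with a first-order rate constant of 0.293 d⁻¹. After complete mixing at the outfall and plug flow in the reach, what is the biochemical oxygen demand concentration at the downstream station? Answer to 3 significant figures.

16.7 mg/L

Mass balance: C = (9.160·2.600 + 1.300·160.0) / 10.46 = 231.8/10.46 = 22.16 mg/L.
First-order decay: C = 22.16·exp(−k·t) = 22.16·0.7543 = 16.72 mg/L.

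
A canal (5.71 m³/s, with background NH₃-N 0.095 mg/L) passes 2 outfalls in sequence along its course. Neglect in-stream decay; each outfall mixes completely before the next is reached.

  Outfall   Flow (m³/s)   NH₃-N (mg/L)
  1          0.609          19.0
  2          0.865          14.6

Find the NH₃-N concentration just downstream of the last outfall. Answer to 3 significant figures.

Below outfall 1: Q → 6.319 m³/s, C = (5.710·0.09500 + 0.6090·19.00)/6.319 = 1.917 mg/L.
Below outfall 2: Q → 7.184 m³/s, C = (6.319·1.917 + 0.8650·14.60)/7.184 = 3.444 mg/L.

3.44 mg/L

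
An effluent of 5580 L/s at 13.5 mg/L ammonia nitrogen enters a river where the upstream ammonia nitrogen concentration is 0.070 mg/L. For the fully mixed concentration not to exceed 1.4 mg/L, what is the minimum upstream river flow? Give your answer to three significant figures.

Set C_mix = 1.4: (Q·0.07000 + 5580·13.50) / (Q + 5580) = 1.4
→ Q = 5580·(13.50 − 1.4)/(1.4 − 0.07000) = 50770 L/s.

50800 L/s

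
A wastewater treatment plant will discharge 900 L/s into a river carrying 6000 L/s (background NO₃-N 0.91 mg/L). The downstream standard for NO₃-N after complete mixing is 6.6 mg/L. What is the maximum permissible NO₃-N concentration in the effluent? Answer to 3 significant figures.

At the limit, (Qr·Cr + Qe·Cₑ)/(Qr + Qe) = 6.6:
Cₑ = (6900·6.6 − 6000·0.9100) / 900.0 = 44.53 mg/L.

44.5 mg/L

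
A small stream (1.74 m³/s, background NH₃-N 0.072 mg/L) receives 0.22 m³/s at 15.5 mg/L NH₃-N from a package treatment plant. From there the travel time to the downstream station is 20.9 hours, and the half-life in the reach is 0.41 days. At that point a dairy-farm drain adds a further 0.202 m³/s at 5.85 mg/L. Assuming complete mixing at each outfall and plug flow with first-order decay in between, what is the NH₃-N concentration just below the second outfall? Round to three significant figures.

Mass balance: C = (1.740·0.07200 + 0.2200·15.50) / 1.960 = 3.535/1.960 = 1.804 mg/L; combined flow 1.960 m³/s.
Half-life 0.41 d → k = ln 2 / 0.41 = 1.691 d⁻¹.
Applying C = C₀e^(−kt): 1.804 × 0.2294 = 0.4138 mg/L.
At the second outfall, C = (1.960·0.4138 + 0.2020·5.850) / (1.960 + 0.2020) = 0.9217 mg/L.

0.922 mg/L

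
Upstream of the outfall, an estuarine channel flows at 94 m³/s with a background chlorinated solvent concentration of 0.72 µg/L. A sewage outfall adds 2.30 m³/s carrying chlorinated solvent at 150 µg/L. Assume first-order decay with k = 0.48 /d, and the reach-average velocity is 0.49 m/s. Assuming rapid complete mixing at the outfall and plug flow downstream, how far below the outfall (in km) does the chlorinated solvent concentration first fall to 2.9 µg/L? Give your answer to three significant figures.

Conservation of mass: C = (94.00·0.7200 + 2.300·150.0) / 96.30 = 412.7/96.30 = 4.285 µg/L.
Set 4.285·exp(−k·t) = 2.9 → t = ln(4.285/2.9)/k = 70290 s = 19.52 h.
Distance = v·t = 0.49·70290 = 34440 m = 34.44 km.

34.4 km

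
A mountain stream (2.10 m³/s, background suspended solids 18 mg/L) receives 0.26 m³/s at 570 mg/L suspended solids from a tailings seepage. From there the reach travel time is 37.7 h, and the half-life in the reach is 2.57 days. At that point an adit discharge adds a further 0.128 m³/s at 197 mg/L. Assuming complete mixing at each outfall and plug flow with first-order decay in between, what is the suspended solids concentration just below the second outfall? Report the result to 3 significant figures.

59.1 mg/L

Mass balance: C = (2.100·18.00 + 0.2600·570.0) / 2.360 = 186.0/2.360 = 78.81 mg/L; combined flow 2.360 m³/s.
Half-life 2.57 d → k = ln 2 / 2.57 = 0.2697 d⁻¹.
First-order decay: C = 78.81·exp(−k·t) = 78.81·0.6546 = 51.59 mg/L.
At the second outfall, C = (2.360·51.59 + 0.1280·197.0) / (2.360 + 0.1280) = 59.08 mg/L.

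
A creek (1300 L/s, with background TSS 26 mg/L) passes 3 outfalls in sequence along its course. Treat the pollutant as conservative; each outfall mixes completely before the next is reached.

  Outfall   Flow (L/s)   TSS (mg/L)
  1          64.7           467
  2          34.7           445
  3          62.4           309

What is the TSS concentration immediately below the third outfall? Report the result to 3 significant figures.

Below outfall 1: Q → 1365 L/s, C = (1300·26.00 + 64.70·467.0)/1365 = 46.91 mg/L.
Below outfall 2: Q → 1399 L/s, C = (1365·46.91 + 34.70·445.0)/1399 = 56.78 mg/L.
Below outfall 3: Q → 1462 L/s, C = (1399·56.78 + 62.40·309.0)/1462 = 67.55 mg/L.

67.5 mg/L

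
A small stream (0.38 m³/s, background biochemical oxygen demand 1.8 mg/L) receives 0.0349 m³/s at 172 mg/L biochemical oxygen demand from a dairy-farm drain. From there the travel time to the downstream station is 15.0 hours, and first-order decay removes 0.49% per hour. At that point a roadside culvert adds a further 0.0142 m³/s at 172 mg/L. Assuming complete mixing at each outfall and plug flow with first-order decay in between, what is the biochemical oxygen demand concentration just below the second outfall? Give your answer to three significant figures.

20.2 mg/L

After mixing, C = (0.3800·1.800 + 0.03490·172.0) / 0.4149 = 6.687/0.4149 = 16.12 mg/L; combined flow 0.4149 m³/s.
0.49%/h lost → k = −ln(1 − 0.0049) = 0.004912 h⁻¹.
Decay over the reach: 16.12·exp(−kt) = 16.12·0.9290 = 14.97 mg/L.
Second outfall: C = (0.4149·14.97 + 0.01420·172.0)/0.4291 = 20.17 mg/L.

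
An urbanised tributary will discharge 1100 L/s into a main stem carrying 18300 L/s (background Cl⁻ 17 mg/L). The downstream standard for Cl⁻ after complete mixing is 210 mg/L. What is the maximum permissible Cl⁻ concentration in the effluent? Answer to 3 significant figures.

3420 mg/L

At the limit, (Qr·Cr + Qe·Cₑ)/(Qr + Qe) = 210:
Cₑ = (19400·210 − 18300·17.00) / 1100 = 3421 mg/L.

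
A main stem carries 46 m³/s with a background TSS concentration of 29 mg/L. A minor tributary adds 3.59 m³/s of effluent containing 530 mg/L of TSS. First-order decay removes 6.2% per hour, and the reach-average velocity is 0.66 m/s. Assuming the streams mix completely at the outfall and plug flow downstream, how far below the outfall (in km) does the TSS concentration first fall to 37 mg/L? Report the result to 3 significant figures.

21.1 km

Mixed concentration C = ΣQC/ΣQ = (46.00·29.00 + 3.590·530.0) / 49.59 = 3237/49.59 = 65.27 mg/L.
6.2%/h lost → k = −ln(1 − 0.062) = 0.06401 h⁻¹.
Set 65.27·exp(−k·t) = 37 → t = ln(65.27/37)/k = 31920 s = 8.868 h.
Distance = v·t = 0.66·31920 = 21070 m = 21.07 km.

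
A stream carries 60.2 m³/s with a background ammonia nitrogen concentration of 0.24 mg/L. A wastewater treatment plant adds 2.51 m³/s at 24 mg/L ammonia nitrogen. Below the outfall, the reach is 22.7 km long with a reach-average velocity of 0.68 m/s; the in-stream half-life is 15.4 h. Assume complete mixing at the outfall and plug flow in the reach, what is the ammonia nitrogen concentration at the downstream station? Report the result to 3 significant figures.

0.785 mg/L

Conservation of mass: C = (60.20·0.2400 + 2.510·24.00) / 62.71 = 74.69/62.71 = 1.191 mg/L.
Travel time t = 22.7·1000 / 0.68 = 33380 s = 9.273 h.
Half-life 15.4 h → k = ln 2 / 15.4 = 0.04501 h⁻¹ = 1.080 d⁻¹.
First-order decay: C = 1.191·exp(−k·t) = 1.191·0.6588 = 0.7846 mg/L.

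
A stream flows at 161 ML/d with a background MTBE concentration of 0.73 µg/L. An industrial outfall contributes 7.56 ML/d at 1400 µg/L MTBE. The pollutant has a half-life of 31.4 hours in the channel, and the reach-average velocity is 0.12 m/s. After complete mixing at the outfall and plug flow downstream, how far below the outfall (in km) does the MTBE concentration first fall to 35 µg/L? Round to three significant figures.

11.7 km

Conservation of mass: C = (161.0·0.7300 + 7.560·1400) / 168.6 = 10700/168.6 = 63.49 µg/L.
Half-life 31.4 h → k = ln 2 / 31.4 = 0.02207 h⁻¹ = 0.5298 d⁻¹.
Set 63.49·exp(−k·t) = 35 → t = ln(63.49/35)/k = 97120 s = 26.98 h.
Distance = v·t = 0.12·97120 = 11650 m = 11.65 km.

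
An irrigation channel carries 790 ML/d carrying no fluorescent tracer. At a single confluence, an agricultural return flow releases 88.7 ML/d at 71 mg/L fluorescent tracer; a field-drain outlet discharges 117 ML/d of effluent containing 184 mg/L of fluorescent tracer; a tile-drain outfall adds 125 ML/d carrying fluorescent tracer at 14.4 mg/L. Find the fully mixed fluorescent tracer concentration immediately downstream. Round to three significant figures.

Conservation of mass: C = (790.0·0 + 88.70·71.00 + 117.0·184.0 + 125.0·14.40) / 1121 = 29630/1121 = 26.43 mg/L.

26.4 mg/L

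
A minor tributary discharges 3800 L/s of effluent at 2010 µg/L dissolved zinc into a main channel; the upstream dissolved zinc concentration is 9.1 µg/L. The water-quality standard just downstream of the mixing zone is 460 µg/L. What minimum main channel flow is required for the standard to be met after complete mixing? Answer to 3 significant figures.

13100 L/s

Set C_mix = 460: (Q·9.100 + 3800·2010) / (Q + 3800) = 460
→ Q = 3800·(2010 − 460)/(460 − 9.100) = 13060 L/s.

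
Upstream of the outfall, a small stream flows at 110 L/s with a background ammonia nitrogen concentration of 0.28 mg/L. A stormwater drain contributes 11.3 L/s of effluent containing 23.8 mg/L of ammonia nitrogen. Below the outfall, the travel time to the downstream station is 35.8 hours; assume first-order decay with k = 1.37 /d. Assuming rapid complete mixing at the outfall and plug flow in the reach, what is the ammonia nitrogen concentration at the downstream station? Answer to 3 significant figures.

Mass balance: C = (110.0·0.2800 + 11.30·23.80) / 121.3 = 299.7/121.3 = 2.471 mg/L.
Decay over the reach: 2.471·exp(−kt) = 2.471·0.1296 = 0.3202 mg/L.

0.320 mg/L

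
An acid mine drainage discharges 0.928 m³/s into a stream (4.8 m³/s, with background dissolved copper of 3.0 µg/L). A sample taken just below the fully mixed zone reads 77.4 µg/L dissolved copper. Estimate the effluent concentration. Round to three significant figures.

Mass balance: 4.800·3.000 + 0.9280·Cₑ = 5.728·77.40
→ Cₑ = (5.728·77.40 − 4.800·3.000) / 0.9280 = 462.2 µg/L.

462 µg/L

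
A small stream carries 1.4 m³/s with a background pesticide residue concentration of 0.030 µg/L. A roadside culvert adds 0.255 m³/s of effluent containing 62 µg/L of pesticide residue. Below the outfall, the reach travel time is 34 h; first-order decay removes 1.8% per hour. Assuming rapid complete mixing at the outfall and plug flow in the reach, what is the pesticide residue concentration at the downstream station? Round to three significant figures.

5.17 µg/L

Flow-weighted average: C = (1.400·0.03000 + 0.2550·62.00) / 1.655 = 15.85/1.655 = 9.578 µg/L.
1.8%/h lost → k = −ln(1 − 0.018) = 0.01816 h⁻¹.
Applying C = C₀e^(−kt): 9.578 × 0.5393 = 5.165 µg/L.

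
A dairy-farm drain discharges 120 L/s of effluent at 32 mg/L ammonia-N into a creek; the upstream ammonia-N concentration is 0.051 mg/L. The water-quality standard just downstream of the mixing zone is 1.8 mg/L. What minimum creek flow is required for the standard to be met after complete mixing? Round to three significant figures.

Set C_mix = 1.8: (Q·0.05100 + 120.0·32.00) / (Q + 120.0) = 1.8
→ Q = 120.0·(32.00 − 1.8)/(1.8 − 0.05100) = 2072 L/s.

2070 L/s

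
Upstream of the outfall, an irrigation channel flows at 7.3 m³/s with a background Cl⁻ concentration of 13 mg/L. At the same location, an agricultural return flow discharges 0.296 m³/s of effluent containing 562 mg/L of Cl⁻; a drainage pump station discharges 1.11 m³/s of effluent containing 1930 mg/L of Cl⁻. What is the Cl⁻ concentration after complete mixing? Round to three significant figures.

276 mg/L

Flow-weighted average: C = (7.300·13.00 + 0.2960·562.0 + 1.110·1930) / 8.706 = 2404/8.706 = 276.1 mg/L.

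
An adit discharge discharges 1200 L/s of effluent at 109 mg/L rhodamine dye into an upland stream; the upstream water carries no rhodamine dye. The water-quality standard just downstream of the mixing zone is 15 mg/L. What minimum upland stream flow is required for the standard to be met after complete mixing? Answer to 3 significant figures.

7520 L/s

Set C_mix = 15: (Q·0 + 1200·109.0) / (Q + 1200) = 15
→ Q = 1200·(109.0 − 15)/(15 − 0) = 7520 L/s.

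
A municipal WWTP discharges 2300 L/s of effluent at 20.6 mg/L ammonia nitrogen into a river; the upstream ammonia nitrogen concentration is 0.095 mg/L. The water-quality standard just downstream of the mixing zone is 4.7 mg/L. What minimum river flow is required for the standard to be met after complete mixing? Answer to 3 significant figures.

7940 L/s

Set C_mix = 4.7: (Q·0.09500 + 2300·20.60) / (Q + 2300) = 4.7
→ Q = 2300·(20.60 − 4.7)/(4.7 − 0.09500) = 7941 L/s.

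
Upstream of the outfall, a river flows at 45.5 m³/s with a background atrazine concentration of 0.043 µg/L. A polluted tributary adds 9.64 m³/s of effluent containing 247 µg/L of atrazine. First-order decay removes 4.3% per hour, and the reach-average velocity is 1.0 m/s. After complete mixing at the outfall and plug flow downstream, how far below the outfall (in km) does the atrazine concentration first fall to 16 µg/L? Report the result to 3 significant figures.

After mixing, C = (45.50·0.04300 + 9.640·247.0) / 55.14 = 2383/55.14 = 43.22 µg/L.
4.3%/h lost → k = −ln(1 − 0.043) = 0.04395 h⁻¹.
Set 43.22·exp(−k·t) = 16 → t = ln(43.22/16)/k = 81390 s = 22.61 h.
Distance = v·t = 1.0·81390 = 81390 m = 81.39 km.

81.4 km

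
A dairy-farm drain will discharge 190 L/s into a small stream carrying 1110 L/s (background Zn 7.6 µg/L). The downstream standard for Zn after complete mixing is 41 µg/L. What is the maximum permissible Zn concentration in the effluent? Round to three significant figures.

236 µg/L

At the limit, (Qr·Cr + Qe·Cₑ)/(Qr + Qe) = 41:
Cₑ = (1300·41 − 1110·7.600) / 190.0 = 236.1 µg/L.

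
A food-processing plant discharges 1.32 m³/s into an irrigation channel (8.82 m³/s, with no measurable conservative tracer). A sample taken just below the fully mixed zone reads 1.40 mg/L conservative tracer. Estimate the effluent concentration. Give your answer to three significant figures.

Mass balance: 8.820·0 + 1.320·Cₑ = 10.14·1.400
→ Cₑ = (10.14·1.400 − 8.820·0) / 1.320 = 10.75 mg/L.

10.8 mg/L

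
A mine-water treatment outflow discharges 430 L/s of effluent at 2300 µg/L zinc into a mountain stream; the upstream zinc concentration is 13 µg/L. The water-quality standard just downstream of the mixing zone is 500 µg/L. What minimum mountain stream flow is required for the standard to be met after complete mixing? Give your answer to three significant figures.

Set C_mix = 500: (Q·13.00 + 430.0·2300) / (Q + 430.0) = 500
→ Q = 430.0·(2300 − 500)/(500 − 13.00) = 1589 L/s.

1590 L/s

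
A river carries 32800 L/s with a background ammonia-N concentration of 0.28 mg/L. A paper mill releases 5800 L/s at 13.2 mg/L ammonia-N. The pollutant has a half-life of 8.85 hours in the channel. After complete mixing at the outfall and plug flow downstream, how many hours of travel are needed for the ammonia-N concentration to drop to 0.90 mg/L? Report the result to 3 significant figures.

11.5 h

Mass balance: C = (32800·0.2800 + 5800·13.20) / 38600 = 85740/38600 = 2.221 mg/L.
Half-life 8.85 h → k = ln 2 / 8.85 = 0.07832 h⁻¹ = 1.880 d⁻¹.
2.221·exp(−k·t) = 0.90 → t = ln(2.221/0.90)/k = 41530 s = 11.54 h.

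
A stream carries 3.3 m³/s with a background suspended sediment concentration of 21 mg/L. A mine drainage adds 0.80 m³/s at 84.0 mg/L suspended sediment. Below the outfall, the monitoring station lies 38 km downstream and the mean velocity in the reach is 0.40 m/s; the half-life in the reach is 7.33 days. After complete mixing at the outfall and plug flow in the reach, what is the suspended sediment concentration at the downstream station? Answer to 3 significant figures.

Flow-weighted average: C = (3.300·21.00 + 0.8000·84.00) / 4.100 = 136.5/4.100 = 33.29 mg/L.
Travel time t = 38·1000 / 0.40 = 95000 s = 26.39 h.
Half-life 7.33 d → k = ln 2 / 7.33 = 0.09456 d⁻¹.
After decay, C = 33.29 × e^(−kt) = 33.29 × 0.9012 = 30.00 mg/L.

30.0 mg/L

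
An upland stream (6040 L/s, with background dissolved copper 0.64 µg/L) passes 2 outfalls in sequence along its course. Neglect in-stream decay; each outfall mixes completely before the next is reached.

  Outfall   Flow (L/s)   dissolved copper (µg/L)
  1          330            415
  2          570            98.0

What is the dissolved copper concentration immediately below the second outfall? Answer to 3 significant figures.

28.3 µg/L

After outfall 1: Q = 6040 + 330.0 = 6370 L/s; C = (6040·0.6400 + 330.0·415.0)/6370 = 22.11 µg/L.
After outfall 2: Q = 6370 + 570.0 = 6940 L/s; C = (6370·22.11 + 570.0·98.00)/6940 = 28.34 µg/L.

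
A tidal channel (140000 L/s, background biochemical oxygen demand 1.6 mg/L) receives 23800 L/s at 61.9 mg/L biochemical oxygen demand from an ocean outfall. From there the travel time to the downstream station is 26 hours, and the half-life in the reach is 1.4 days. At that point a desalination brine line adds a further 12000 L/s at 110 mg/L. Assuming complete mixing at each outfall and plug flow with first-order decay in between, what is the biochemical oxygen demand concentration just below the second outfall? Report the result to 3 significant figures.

Flow-weighted average: C = (140000·1.600 + 23800·61.90) / 163800 = 1697000/163800 = 10.36 mg/L; combined flow 163800 L/s.
Half-life 1.4 d → k = ln 2 / 1.4 = 0.4951 d⁻¹.
Applying C = C₀e^(−kt): 10.36 × 0.5849 = 6.060 mg/L.
At the second outfall, C = (163800·6.060 + 12000·110.0) / (163800 + 12000) = 13.16 mg/L.

13.2 mg/L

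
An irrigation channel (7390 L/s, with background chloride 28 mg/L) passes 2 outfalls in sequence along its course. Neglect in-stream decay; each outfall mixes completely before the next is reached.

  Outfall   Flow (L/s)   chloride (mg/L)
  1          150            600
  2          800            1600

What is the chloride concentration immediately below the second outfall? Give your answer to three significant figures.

189 mg/L

After outfall 1: Q = 7390 + 150.0 = 7540 L/s; C = (7390·28.00 + 150.0·600.0)/7540 = 39.38 mg/L.
After outfall 2: Q = 7540 + 800.0 = 8340 L/s; C = (7540·39.38 + 800.0·1600)/8340 = 189.1 mg/L.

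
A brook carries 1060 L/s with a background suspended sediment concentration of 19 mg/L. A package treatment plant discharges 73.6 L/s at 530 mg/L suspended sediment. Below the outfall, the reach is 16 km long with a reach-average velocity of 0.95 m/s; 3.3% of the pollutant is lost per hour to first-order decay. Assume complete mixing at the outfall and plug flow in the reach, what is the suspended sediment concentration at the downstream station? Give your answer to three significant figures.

44.6 mg/L

Mass balance: C = (1060·19.00 + 73.60·530.0) / 1134 = 59150/1134 = 52.18 mg/L.
Travel time t = 16·1000 / 0.95 = 16840 s = 4.678 h.
3.3%/h lost → k = −ln(1 − 0.033) = 0.03356 h⁻¹.
After decay, C = 52.18 × e^(−kt) = 52.18 × 0.8547 = 44.60 mg/L.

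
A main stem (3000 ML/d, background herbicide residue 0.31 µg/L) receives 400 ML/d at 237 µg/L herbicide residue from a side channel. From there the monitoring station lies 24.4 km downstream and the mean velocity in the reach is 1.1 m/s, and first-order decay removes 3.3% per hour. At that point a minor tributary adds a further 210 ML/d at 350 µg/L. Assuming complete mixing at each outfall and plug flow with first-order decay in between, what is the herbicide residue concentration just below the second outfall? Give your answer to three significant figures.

After mixing, C = (3000·0.3100 + 400.0·237.0) / 3400 = 95730/3400 = 28.16 µg/L; combined flow 3400 ML/d.
Travel time t = 24.4·1000 / 1.1 = 22180 s = 6.162 h.
3.3%/h lost → k = −ln(1 − 0.033) = 0.03356 h⁻¹.
First-order decay: C = 28.16·exp(−k·t) = 28.16·0.8132 = 22.90 µg/L.
At the second outfall, C = (3400·22.90 + 210.0·350.0) / (3400 + 210.0) = 41.92 µg/L.

41.9 µg/L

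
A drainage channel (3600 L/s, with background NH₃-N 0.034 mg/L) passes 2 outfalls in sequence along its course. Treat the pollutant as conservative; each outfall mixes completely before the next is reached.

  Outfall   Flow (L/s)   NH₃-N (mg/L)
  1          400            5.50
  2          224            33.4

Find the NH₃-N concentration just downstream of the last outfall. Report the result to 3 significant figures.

2.32 mg/L

Outfall 1: combined Q = 4000 L/s; C = (3600·0.03400 + 400.0·5.500)/4000 = 0.5806 mg/L.
Outfall 2: combined Q = 4224 L/s; C = (4000·0.5806 + 224.0·33.40)/4224 = 2.321 mg/L.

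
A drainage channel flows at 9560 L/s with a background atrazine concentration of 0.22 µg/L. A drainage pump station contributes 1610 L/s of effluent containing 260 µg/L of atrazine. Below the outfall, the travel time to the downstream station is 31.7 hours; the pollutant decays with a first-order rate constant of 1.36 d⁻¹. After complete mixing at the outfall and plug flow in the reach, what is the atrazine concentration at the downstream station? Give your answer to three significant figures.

Mixed concentration C = ΣQC/ΣQ = (9560·0.2200 + 1610·260.0) / 11170 = 420700/11170 = 37.66 µg/L.
First-order decay: C = 37.66·exp(−k·t) = 37.66·0.1659 = 6.249 µg/L.

6.25 µg/L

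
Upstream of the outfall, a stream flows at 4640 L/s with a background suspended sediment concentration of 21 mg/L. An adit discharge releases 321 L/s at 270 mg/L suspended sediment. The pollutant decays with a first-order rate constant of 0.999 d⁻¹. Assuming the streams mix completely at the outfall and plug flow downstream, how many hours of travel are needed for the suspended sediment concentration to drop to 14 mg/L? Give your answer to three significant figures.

Flow-weighted average: C = (4640·21.00 + 321.0·270.0) / 4961 = 184100/4961 = 37.11 mg/L.
37.11·exp(−k·t) = 14 → t = ln(37.11/14)/k = 84310 s = 23.42 h.

23.4 h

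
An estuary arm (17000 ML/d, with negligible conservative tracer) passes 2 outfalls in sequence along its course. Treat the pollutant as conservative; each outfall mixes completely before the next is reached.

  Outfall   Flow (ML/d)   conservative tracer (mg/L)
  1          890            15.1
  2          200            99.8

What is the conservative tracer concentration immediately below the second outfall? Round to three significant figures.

After outfall 1: Q = 17000 + 890.0 = 17890 ML/d; C = (17000·0 + 890.0·15.10)/17890 = 0.7512 mg/L.
After outfall 2: Q = 17890 + 200.0 = 18090 ML/d; C = (17890·0.7512 + 200.0·99.80)/18090 = 1.846 mg/L.

1.85 mg/L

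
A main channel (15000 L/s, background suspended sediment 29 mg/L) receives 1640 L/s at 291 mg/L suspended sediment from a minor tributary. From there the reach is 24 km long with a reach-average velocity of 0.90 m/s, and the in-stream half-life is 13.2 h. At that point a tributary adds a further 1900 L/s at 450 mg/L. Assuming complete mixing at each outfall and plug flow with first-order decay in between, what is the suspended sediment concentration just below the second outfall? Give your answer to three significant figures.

79.5 mg/L

Flow-weighted average: C = (15000·29.00 + 1640·291.0) / 16640 = 912200/16640 = 54.82 mg/L; combined flow 16640 L/s.
Travel time t = 24·1000 / 0.90 = 26670 s = 7.407 h.
Half-life 13.2 h → k = ln 2 / 13.2 = 0.05251 h⁻¹ = 1.260 d⁻¹.
Decay over the reach: 54.82·exp(−kt) = 54.82·0.6778 = 37.16 mg/L.
Second outfall: C = (16640·37.16 + 1900·450.0)/18540 = 79.46 mg/L.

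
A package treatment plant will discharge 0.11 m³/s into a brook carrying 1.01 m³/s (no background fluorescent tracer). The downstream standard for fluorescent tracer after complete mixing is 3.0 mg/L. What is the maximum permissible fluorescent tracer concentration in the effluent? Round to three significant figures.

At the limit, (Qr·Cr + Qe·Cₑ)/(Qr + Qe) = 3.0:
Cₑ = (1.120·3.0 − 1.010·0) / 0.1100 = 30.55 mg/L.

30.5 mg/L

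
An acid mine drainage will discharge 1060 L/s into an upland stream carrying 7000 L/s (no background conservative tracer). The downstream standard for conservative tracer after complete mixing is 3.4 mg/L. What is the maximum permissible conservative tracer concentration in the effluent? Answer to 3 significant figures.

25.9 mg/L

At the limit, (Qr·Cr + Qe·Cₑ)/(Qr + Qe) = 3.4:
Cₑ = (8060·3.4 − 7000·0) / 1060 = 25.85 mg/L.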